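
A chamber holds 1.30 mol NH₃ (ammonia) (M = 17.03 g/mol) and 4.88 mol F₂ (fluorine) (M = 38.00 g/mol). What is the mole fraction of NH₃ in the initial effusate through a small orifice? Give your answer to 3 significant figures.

0.285

Effusion rate of each component ∝ n_i/√M_i (partial pressure × 1/√M).
So x_NH₃ in the escaping gas = (n_NH₃/√M_NH₃) / Σ(n_i/√M_i)
= (1.30/√17.03) / (1.30/√17.03 + 4.88/√38.00) = 0.3150/(0.3150 + 0.7916) = 0.285.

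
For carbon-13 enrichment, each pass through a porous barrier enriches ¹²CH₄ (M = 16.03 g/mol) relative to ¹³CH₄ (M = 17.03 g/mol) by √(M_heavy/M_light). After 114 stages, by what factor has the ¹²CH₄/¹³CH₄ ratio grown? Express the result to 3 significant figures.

31.5

After 114 stages the ratio has grown by (√(17.03/16.03))^114 = (17.03/16.03)^(114/2).
= 1.06238^57 = 31.5.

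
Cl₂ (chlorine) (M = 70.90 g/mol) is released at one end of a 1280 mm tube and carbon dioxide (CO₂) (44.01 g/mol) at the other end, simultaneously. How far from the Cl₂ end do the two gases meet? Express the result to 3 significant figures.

564 mm

The fronts meet when d_Cl₂ + d_CO₂ = L with d_Cl₂/d_CO₂ = √(M_CO₂/M_Cl₂) (Graham's law). Here √(M_CO₂/M_Cl₂) = √(44.01/70.90) = 0.7879.
With d_Cl₂ + d_CO₂ = 1280 mm, d_CO₂ = 1280/(1 + 0.7879) = 715.9 mm.
d_Cl₂ = 1280 − 715.9 = 564 mm.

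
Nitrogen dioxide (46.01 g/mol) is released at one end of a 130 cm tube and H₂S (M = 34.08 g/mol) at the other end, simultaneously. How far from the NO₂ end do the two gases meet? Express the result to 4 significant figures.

60.13 cm

The fronts meet when d_NO₂ + d_H₂S = L with d_NO₂/d_H₂S = √(M_H₂S/M_NO₂) (Graham's law). Here √(M_H₂S/M_NO₂) = √(34.08/46.01) = 0.8606.
With d_NO₂ + d_H₂S = 130 cm, d_H₂S = 130/(1 + 0.8606) = 69.87 cm.
d_NO₂ = 130 − 69.87 = 60.13 cm.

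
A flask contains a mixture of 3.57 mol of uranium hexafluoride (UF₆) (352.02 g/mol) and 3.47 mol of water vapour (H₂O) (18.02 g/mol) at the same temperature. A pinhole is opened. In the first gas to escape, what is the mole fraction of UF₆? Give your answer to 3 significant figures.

Each component's effusion rate ∝ (its partial pressure)·(1/√M) ∝ n_i/√M_i.
So x_UF₆ in the escaping gas = (n_UF₆/√M_UF₆) / Σ(n_i/√M_i)
= (3.57/√352.02) / (3.57/√352.02 + 3.47/√18.02) = 0.1903/(0.1903 + 0.8174) = 0.189.

0.189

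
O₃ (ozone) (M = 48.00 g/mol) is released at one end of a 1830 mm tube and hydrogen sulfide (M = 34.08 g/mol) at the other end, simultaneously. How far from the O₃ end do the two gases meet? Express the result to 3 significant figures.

The fronts meet when d_O₃ + d_H₂S = L with d_O₃/d_H₂S = √(M_H₂S/M_O₃) (Graham's law). Here √(M_H₂S/M_O₃) = √(34.08/48.00) = 0.8426.
With d_O₃ + d_H₂S = 1830 mm, d_H₂S = 1830/(1 + 0.8426) = 993.2 mm.
d_O₃ = 1830 − 993.2 = 837 mm.

837 mm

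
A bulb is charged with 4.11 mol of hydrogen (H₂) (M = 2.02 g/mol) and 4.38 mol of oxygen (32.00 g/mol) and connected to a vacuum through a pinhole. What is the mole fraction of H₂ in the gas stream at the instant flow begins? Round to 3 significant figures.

Rate_i ∝ x_i/√M_i (Graham's law weighted by mole fraction), so the effusate composition follows n_i/√M_i.
So x_H₂ in the escaping gas = (n_H₂/√M_H₂) / Σ(n_i/√M_i)
= (4.11/√2.02) / (4.11/√2.02 + 4.38/√32.00) = 2.892/(2.892 + 0.7743) = 0.789.

0.789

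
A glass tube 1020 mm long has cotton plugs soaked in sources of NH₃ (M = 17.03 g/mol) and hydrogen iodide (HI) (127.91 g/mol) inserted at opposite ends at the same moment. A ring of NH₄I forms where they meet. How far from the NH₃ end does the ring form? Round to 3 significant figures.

747 mm

In equal time, each gas travels a distance ∝ its rate ∝ 1/√M, so d_NH₃/d_HI = √(M_HI/M_NH₃) = √(127.91/17.03) = 2.741.
With d_NH₃ + d_HI = 1020 mm, d_HI = 1020/(1 + 2.741) = 272.7 mm.
d_NH₃ = 1020 − 272.7 = 747 mm.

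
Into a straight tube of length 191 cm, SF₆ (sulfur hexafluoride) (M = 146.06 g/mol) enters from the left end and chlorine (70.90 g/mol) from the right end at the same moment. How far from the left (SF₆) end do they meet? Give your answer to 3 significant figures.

78.4 cm

Graham's law gives d_SF₆/d_Cl₂ = rate_SF₆/rate_Cl₂ = √(M_Cl₂/M_SF₆) = √(70.90/146.06) = 0.6967.
With d_SF₆ + d_Cl₂ = 191 cm, d_Cl₂ = 191/(1 + 0.6967) = 112.6 cm.
d_SF₆ = 191 − 112.6 = 78.4 cm.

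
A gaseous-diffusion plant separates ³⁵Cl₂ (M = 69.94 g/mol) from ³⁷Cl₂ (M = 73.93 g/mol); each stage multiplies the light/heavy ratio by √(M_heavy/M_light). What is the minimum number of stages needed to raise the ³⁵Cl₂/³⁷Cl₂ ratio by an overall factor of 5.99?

Per stage α = (73.93/69.94)^(1/2) = 1.05705^0.5, giving ln α = 0.02774.
Need α^N ≥ 5.99 ⇒ N ≥ ln(5.99) / ln α = 1.790 / 0.02774 = 64.53.
Rounding up, N = 65 stages.

65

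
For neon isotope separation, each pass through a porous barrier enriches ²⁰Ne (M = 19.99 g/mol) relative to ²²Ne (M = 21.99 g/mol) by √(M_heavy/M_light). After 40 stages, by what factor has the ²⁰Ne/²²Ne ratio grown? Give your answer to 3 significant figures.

6.73

Each stage multiplies the ratio by α = √(21.99/19.99), so after 40 stages the overall factor is α^40 = (21.99/19.99)^(40/2).
= 1.10005^20 = 6.73.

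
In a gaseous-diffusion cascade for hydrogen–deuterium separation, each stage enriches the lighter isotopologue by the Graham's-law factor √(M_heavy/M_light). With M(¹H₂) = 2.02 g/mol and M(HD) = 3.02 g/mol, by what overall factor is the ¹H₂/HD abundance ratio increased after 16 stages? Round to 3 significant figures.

25.0

Each stage multiplies the ratio by α = √(3.02/2.02), so after 16 stages the overall factor is α^16 = (3.02/2.02)^(16/2).
= 1.49505^8 = 25.0.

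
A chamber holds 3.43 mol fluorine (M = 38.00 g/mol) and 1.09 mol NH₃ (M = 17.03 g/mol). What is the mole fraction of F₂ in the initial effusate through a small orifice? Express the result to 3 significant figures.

The effusion rate of species i is ∝ p_i/√M_i ∝ n_i/√M_i.
x_F₂(eff) = (n_F₂/√M_F₂) / (n_F₂/√M_F₂ + n_NH₃/√M_NH₃)
= (3.43/√38.00) / (3.43/√38.00 + 1.09/√17.03) = 0.5564/(0.5564 + 0.2641) = 0.678.

0.678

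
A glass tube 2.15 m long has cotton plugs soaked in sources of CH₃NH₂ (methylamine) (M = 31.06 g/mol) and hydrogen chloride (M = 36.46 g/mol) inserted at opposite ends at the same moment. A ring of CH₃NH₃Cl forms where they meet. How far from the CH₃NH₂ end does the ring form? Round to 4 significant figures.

Distances travelled in equal time are proportional to diffusion rates, so d_CH₃NH₂/d_HCl = √(M_HCl/M_CH₃NH₂) = √(36.46/31.06) = 1.083.
With d_CH₃NH₂ + d_HCl = 2.15 m, d_HCl = 2.15/(1 + 1.083) = 1.032 m.
d_CH₃NH₂ = 2.15 − 1.032 = 1.118 m.

1.118 m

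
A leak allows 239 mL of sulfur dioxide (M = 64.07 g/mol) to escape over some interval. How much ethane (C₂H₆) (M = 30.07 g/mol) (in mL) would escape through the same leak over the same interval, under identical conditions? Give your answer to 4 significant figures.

348.9 mL

From Graham's law, rate_C₂H₆/rate_SO₂ = √(M_SO₂/M_C₂H₆) = √(64.07/30.07) = √2.131 = 1.460.
So the volume for C₂H₆ is 239 × 1.460 = 348.9 mL.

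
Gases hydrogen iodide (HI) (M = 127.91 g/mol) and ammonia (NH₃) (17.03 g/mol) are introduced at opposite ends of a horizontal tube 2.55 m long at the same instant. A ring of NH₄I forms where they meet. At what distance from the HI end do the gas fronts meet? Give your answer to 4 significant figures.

The fronts meet when d_HI + d_NH₃ = L with d_HI/d_NH₃ = √(M_NH₃/M_HI) (Graham's law). Here √(M_NH₃/M_HI) = √(17.03/127.91) = 0.3649.
With d_HI + d_NH₃ = 2.55 m, d_NH₃ = 2.55/(1 + 0.3649) = 1.868 m.
d_HI = 2.55 − 1.868 = 0.6817 m.

0.6817 m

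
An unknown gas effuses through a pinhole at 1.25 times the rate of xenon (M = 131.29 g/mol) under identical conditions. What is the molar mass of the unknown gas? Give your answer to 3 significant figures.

84.0 g/mol

From Graham's law, rate_X/rate_Xe = √(M_Xe/M_X).
1.25 = √(131.29/M_X)
M_X = 131.29 / 1.25² = 131.29 / 1.562 = 84.0 g/mol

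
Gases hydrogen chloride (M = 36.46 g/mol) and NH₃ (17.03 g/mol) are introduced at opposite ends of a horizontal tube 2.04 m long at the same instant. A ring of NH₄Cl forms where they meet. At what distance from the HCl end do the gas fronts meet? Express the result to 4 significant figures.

Distances travelled in equal time are proportional to diffusion rates, so d_HCl/d_NH₃ = √(M_NH₃/M_HCl) = √(17.03/36.46) = 0.6834.
With d_HCl + d_NH₃ = 2.04 m, d_NH₃ = 2.04/(1 + 0.6834) = 1.212 m.
d_HCl = 2.04 − 1.212 = 0.8282 m.

0.8282 m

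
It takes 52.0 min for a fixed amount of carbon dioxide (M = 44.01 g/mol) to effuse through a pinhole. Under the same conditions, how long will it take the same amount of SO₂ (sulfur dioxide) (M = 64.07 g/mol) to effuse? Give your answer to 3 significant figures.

62.7 min

Graham's law gives t_SO₂/t_CO₂ = √(M_SO₂/M_CO₂) = √(64.07/44.01) = √1.456 = 1.207.
So the time for SO₂ is 52.0 × 1.207 = 62.7 min.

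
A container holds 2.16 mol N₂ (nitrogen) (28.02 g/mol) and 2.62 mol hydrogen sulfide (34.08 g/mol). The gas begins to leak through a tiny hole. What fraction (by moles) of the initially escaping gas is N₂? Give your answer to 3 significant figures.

0.476

Rate_i ∝ x_i/√M_i (Graham's law weighted by mole fraction), so the effusate composition follows n_i/√M_i.
x_N₂(eff) = (n_N₂/√M_N₂) / (n_N₂/√M_N₂ + n_H₂S/√M_H₂S)
= (2.16/√28.02) / (2.16/√28.02 + 2.62/√34.08) = 0.4081/(0.4081 + 0.4488) = 0.476.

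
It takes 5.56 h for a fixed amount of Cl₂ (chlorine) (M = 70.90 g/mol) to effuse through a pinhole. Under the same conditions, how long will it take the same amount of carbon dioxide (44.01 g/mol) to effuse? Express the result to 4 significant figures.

From Graham's law, t_CO₂/t_Cl₂ = √(M_CO₂/M_Cl₂) = √(44.01/70.90) = √0.6207 = 0.7879.
So the time for CO₂ is 5.56 × 0.7879 = 4.381 h.

4.381 h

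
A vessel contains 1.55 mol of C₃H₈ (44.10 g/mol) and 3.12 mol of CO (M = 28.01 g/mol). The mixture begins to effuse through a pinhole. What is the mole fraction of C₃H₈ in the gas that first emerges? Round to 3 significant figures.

Effusion rate of each component ∝ n_i/√M_i (partial pressure × 1/√M).
x_C₃H₈(eff) = (n_C₃H₈/√M_C₃H₈) / (n_C₃H₈/√M_C₃H₈ + n_CO/√M_CO)
= (1.55/√44.10) / (1.55/√44.10 + 3.12/√28.01) = 0.2334/(0.2334 + 0.5895) = 0.284.

0.284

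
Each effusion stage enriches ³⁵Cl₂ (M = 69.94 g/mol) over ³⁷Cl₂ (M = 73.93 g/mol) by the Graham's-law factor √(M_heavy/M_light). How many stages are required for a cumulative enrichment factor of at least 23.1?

With α = √(73.93/69.94) per stage, ln α = ½ ln(1.05705) = 0.02774.
Need α^N ≥ 23.1 ⇒ N ≥ ln(23.1) / ln α = 3.140 / 0.02774 = 113.19.
So at least 114 stages are needed.

114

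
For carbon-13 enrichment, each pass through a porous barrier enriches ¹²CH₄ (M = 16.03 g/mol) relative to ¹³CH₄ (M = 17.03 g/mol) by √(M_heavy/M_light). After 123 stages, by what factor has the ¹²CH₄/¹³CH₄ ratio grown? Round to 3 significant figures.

Each stage multiplies the ratio by α = √(17.03/16.03), so after 123 stages the overall factor is α^123 = (17.03/16.03)^(123/2).
= 1.06238^(123/2) = 41.3.

41.3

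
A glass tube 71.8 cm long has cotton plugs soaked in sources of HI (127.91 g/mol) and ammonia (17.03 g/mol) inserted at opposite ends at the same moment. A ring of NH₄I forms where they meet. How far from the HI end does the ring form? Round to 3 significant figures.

The fronts meet when d_HI + d_NH₃ = L with d_HI/d_NH₃ = √(M_NH₃/M_HI) (Graham's law). Here √(M_NH₃/M_HI) = √(17.03/127.91) = 0.3649.
With d_HI + d_NH₃ = 71.8 cm, d_NH₃ = 71.8/(1 + 0.3649) = 52.61 cm.
d_HI = 71.8 − 52.61 = 19.2 cm.

19.2 cm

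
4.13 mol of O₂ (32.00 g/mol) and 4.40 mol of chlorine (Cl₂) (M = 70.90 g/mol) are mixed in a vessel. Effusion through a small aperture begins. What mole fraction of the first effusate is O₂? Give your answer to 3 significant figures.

0.583

Rate_i ∝ x_i/√M_i (Graham's law weighted by mole fraction), so the effusate composition follows n_i/√M_i.
So x_O₂ in the escaping gas = (n_O₂/√M_O₂) / Σ(n_i/√M_i)
= (4.13/√32.00) / (4.13/√32.00 + 4.40/√70.90) = 0.7301/(0.7301 + 0.5226) = 0.583.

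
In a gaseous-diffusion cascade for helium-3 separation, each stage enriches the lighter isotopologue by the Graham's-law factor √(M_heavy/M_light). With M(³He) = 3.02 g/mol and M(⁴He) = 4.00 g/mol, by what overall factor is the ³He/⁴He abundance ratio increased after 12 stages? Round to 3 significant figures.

The single-stage factor is √(M_heavy/M_light), so 12 stages give [√(4.00/3.02)]^12 = (4.00/3.02)^(12/2).
= 1.32450^6 = 5.40.

5.40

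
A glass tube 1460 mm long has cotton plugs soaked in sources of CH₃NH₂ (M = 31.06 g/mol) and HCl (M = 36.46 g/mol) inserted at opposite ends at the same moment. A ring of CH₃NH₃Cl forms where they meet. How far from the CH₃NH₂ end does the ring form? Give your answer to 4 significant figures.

In equal time, each gas travels a distance ∝ its rate ∝ 1/√M, so d_CH₃NH₂/d_HCl = √(M_HCl/M_CH₃NH₂) = √(36.46/31.06) = 1.083.
With d_CH₃NH₂ + d_HCl = 1460 mm, d_HCl = 1460/(1 + 1.083) = 700.8 mm.
d_CH₃NH₂ = 1460 − 700.8 = 759.2 mm.

759.2 mm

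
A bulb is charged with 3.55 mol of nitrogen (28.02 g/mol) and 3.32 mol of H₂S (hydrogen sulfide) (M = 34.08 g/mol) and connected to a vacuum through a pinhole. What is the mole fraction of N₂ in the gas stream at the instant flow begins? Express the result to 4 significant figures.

0.5411

The effusion rate of species i is ∝ p_i/√M_i ∝ n_i/√M_i.
x_N₂(eff) = (n_N₂/√M_N₂) / (n_N₂/√M_N₂ + n_H₂S/√M_H₂S)
= (3.55/√28.02) / (3.55/√28.02 + 3.32/√34.08) = 0.6706/(0.6706 + 0.5687) = 0.5411.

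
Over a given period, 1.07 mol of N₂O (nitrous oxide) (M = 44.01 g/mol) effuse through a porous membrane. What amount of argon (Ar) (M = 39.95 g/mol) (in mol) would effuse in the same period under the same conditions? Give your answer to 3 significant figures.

From Graham's law, rate_Ar/rate_N₂O = √(M_N₂O/M_Ar) = √(44.01/39.95) = √1.102 = 1.050.
So the amount for Ar is 1.07 × 1.050 = 1.12 mol.

1.12 mol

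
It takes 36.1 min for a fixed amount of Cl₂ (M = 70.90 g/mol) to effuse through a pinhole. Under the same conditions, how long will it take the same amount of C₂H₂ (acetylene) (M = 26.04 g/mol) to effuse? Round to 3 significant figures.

21.9 min

By Graham's law, t_C₂H₂/t_Cl₂ = √(M_C₂H₂/M_Cl₂) = √(26.04/70.90) = √0.3673 = 0.6060.
So the time for C₂H₂ is 36.1 × 0.6060 = 21.9 min.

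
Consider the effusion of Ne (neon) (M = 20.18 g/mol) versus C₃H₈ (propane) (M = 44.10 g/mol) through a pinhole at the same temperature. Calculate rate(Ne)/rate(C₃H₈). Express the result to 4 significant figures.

1.478

Since effusion rate ∝ 1/√M, rate_Ne/rate_C₃H₈ = √(M_C₃H₈/M_Ne) = √(44.10/20.18) = √2.185 = 1.478.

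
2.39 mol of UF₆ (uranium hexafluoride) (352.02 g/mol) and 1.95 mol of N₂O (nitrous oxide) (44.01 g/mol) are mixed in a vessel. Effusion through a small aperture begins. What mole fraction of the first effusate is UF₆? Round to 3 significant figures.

Each component's effusion rate ∝ (its partial pressure)·(1/√M) ∝ n_i/√M_i.
Mole fraction of UF₆ in the effusate = (n_UF₆/√M_UF₆) / (n_UF₆/√M_UF₆ + n_N₂O/√M_N₂O)
= (2.39/√352.02) / (2.39/√352.02 + 1.95/√44.01) = 0.1274/(0.1274 + 0.2939) = 0.302.

0.302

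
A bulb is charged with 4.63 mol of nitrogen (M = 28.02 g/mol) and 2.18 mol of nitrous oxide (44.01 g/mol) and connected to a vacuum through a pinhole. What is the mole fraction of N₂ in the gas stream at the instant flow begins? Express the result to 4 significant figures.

Effusion rate of each component ∝ n_i/√M_i (partial pressure × 1/√M).
So x_N₂ in the escaping gas = (n_N₂/√M_N₂) / Σ(n_i/√M_i)
= (4.63/√28.02) / (4.63/√28.02 + 2.18/√44.01) = 0.8747/(0.8747 + 0.3286) = 0.7269.

0.7269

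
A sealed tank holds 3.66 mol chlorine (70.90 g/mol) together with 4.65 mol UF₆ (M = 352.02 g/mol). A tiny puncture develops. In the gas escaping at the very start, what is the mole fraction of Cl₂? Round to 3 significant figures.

0.637

The effusion rate of species i is ∝ p_i/√M_i ∝ n_i/√M_i.
So x_Cl₂ in the escaping gas = (n_Cl₂/√M_Cl₂) / Σ(n_i/√M_i)
= (3.66/√70.90) / (3.66/√70.90 + 4.65/√352.02) = 0.4347/(0.4347 + 0.2478) = 0.637.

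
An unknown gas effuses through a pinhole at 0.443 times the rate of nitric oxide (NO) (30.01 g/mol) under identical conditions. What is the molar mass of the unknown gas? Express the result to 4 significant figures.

From Graham's law, rate_X/rate_NO = √(M_NO/M_X).
0.443 = √(30.01/M_X)
M_X = 30.01 / 0.443² = 30.01 / 0.1962 = 152.9 g/mol

152.9 g/mol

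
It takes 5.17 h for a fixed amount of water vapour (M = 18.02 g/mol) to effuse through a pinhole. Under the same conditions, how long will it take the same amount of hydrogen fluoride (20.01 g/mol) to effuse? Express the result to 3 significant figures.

Using Graham's law: t_HF/t_H₂O = √(M_HF/M_H₂O) = √(20.01/18.02) = √1.110 = 1.054.
So the time for HF is 5.17 × 1.054 = 5.45 h.

5.45 h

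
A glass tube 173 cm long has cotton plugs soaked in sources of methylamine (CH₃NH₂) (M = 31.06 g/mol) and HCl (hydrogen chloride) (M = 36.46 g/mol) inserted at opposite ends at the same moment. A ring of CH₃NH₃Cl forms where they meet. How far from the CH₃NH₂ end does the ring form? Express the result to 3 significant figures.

In equal time, each gas travels a distance ∝ its rate ∝ 1/√M, so d_CH₃NH₂/d_HCl = √(M_HCl/M_CH₃NH₂) = √(36.46/31.06) = 1.083.
With d_CH₃NH₂ + d_HCl = 173 cm, d_HCl = 173/(1 + 1.083) = 83.04 cm.
d_CH₃NH₂ = 173 − 83.04 = 90.0 cm.

90.0 cm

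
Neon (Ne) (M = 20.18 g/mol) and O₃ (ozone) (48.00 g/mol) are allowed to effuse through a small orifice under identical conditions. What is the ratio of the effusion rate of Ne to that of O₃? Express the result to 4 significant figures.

1.542

Since effusion rate ∝ 1/√M, rate_Ne/rate_O₃ = √(M_O₃/M_Ne) = √(48.00/20.18) = √2.379 = 1.542.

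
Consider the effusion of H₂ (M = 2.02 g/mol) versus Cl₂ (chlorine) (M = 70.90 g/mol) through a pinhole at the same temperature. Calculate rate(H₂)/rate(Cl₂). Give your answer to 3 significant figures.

5.92

Since effusion rate ∝ 1/√M, rate_H₂/rate_Cl₂ = √(M_Cl₂/M_H₂) = √(70.90/2.02) = √35.10 = 5.92.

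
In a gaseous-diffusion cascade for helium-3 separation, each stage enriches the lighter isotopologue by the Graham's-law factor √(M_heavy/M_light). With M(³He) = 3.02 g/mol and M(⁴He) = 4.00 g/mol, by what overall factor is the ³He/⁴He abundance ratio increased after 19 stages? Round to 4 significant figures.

The single-stage factor is √(M_heavy/M_light), so 19 stages give [√(4.00/3.02)]^19 = (4.00/3.02)^(19/2).
= 1.32450^(19/2) = 14.44.

14.44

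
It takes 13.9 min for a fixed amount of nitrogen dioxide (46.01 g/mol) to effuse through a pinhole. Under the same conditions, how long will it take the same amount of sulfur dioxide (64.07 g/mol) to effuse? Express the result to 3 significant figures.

Using Graham's law: t_SO₂/t_NO₂ = √(M_SO₂/M_NO₂) = √(64.07/46.01) = √1.393 = 1.180.
So the time for SO₂ is 13.9 × 1.180 = 16.4 min.

16.4 min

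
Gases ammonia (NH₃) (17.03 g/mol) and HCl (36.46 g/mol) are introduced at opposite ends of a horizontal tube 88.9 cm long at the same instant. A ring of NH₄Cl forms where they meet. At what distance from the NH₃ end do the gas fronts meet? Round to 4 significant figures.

In equal time, each gas travels a distance ∝ its rate ∝ 1/√M, so d_NH₃/d_HCl = √(M_HCl/M_NH₃) = √(36.46/17.03) = 1.463.
With d_NH₃ + d_HCl = 88.9 cm, d_HCl = 88.9/(1 + 1.463) = 36.09 cm.
d_NH₃ = 88.9 − 36.09 = 52.81 cm.

52.81 cm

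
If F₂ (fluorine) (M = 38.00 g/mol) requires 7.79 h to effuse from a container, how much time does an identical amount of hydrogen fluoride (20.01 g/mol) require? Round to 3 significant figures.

5.65 h

By Graham's law, t_HF/t_F₂ = √(M_HF/M_F₂) = √(20.01/38.00) = √0.5266 = 0.7257.
So the time for HF is 7.79 × 0.7257 = 5.65 h.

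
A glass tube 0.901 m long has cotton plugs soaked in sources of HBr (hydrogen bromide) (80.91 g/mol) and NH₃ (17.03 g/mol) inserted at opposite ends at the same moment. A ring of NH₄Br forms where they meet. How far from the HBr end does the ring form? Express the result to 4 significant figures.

Graham's law gives d_HBr/d_NH₃ = rate_HBr/rate_NH₃ = √(M_NH₃/M_HBr) = √(17.03/80.91) = 0.4588.
With d_HBr + d_NH₃ = 0.901 m, d_NH₃ = 0.901/(1 + 0.4588) = 0.6176 m.
d_HBr = 0.901 − 0.6176 = 0.2834 m.

0.2834 m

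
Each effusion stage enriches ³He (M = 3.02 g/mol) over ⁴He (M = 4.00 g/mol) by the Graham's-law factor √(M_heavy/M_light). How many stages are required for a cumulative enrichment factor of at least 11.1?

18

With α = √(4.00/3.02) per stage, ln α = ½ ln(1.32450) = 0.1405.
Need α^N ≥ 11.1 ⇒ N ≥ ln(11.1) / ln α = 2.407 / 0.1405 = 17.13.
Minimum whole number of stages: N = 18.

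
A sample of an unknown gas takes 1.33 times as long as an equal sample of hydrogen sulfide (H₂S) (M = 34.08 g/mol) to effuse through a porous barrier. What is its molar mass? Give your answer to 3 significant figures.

From Graham's law, t_X/t_H₂S = √(M_X/M_H₂S).
1.33 = √(M_X/34.08)
M_X = 34.08 × 1.33² = 34.08 × 1.769 = 60.3 g/mol

60.3 g/mol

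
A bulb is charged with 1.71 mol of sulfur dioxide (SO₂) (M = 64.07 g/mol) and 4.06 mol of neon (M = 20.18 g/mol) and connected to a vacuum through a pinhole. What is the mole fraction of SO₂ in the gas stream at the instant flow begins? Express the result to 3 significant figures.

Rate_i ∝ x_i/√M_i (Graham's law weighted by mole fraction), so the effusate composition follows n_i/√M_i.
Mole fraction of SO₂ in the effusate = (n_SO₂/√M_SO₂) / (n_SO₂/√M_SO₂ + n_Ne/√M_Ne)
= (1.71/√64.07) / (1.71/√64.07 + 4.06/√20.18) = 0.2136/(0.2136 + 0.9038) = 0.191.

0.191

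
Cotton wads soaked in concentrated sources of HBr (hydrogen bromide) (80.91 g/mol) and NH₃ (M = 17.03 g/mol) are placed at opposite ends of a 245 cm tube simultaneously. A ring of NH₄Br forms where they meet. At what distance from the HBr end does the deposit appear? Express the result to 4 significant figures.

77.05 cm

Distances travelled in equal time are proportional to diffusion rates, so d_HBr/d_NH₃ = √(M_NH₃/M_HBr) = √(17.03/80.91) = 0.4588.
With d_HBr + d_NH₃ = 245 cm, d_NH₃ = 245/(1 + 0.4588) = 167.9 cm.
d_HBr = 245 − 167.9 = 77.05 cm.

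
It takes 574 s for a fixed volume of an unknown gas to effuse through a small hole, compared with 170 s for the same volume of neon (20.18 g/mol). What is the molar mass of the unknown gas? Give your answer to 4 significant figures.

Using Graham's law: t_X/t_Ne = √(M_X/M_Ne).
574/170 = 3.376 = √(M_X/20.18)
M_X = 20.18 × 3.376² = 20.18 × 11.40 = 230.1 g/mol

230.1 g/mol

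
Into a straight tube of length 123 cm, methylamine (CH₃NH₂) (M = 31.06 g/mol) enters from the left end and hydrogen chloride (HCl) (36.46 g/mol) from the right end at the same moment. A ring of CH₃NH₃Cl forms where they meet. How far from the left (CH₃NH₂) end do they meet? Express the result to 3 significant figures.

64.0 cm

Distances travelled in equal time are proportional to diffusion rates, so d_CH₃NH₂/d_HCl = √(M_HCl/M_CH₃NH₂) = √(36.46/31.06) = 1.083.
With d_CH₃NH₂ + d_HCl = 123 cm, d_HCl = 123/(1 + 1.083) = 59.04 cm.
d_CH₃NH₂ = 123 − 59.04 = 64.0 cm.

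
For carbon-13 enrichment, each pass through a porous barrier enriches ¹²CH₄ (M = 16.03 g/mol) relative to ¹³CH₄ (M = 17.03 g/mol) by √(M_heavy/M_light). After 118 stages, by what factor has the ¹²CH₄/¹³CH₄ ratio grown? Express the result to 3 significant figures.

35.5

The single-stage factor is √(M_heavy/M_light), so 118 stages give [√(17.03/16.03)]^118 = (17.03/16.03)^(118/2).
= 1.06238^59 = 35.5.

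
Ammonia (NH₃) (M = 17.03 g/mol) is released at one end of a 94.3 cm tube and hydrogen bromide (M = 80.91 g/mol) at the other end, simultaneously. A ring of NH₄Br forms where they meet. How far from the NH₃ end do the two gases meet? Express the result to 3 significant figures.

Distances travelled in equal time are proportional to diffusion rates, so d_NH₃/d_HBr = √(M_HBr/M_NH₃) = √(80.91/17.03) = 2.180.
With d_NH₃ + d_HBr = 94.3 cm, d_HBr = 94.3/(1 + 2.180) = 29.66 cm.
d_NH₃ = 94.3 − 29.66 = 64.6 cm.

64.6 cm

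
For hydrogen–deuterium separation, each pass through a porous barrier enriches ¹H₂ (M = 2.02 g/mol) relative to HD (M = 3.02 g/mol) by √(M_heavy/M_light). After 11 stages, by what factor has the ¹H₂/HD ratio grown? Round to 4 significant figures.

9.133

After 11 stages the ratio has grown by (√(3.02/2.02))^11 = (3.02/2.02)^(11/2).
= 1.49505^(11/2) = 9.133.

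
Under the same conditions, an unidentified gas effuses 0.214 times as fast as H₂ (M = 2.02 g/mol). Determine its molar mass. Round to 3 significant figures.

44.1 g/mol

Graham's law gives rate_X/rate_H₂ = √(M_H₂/M_X).
0.214 = √(2.02/M_X)
M_X = 2.02 / 0.214² = 2.02 / 0.04580 = 44.1 g/mol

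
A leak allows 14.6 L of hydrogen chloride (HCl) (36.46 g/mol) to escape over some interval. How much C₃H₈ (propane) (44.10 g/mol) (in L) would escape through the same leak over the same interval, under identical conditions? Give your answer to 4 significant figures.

13.28 L

Since effusion rate ∝ 1/√M, rate_C₃H₈/rate_HCl = √(M_HCl/M_C₃H₈) = √(36.46/44.10) = √0.8268 = 0.9093.
So the volume for C₃H₈ is 14.6 × 0.9093 = 13.28 L.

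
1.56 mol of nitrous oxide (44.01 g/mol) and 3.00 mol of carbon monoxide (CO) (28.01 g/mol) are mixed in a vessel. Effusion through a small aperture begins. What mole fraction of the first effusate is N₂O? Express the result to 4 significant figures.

Rate_i ∝ x_i/√M_i (Graham's law weighted by mole fraction), so the effusate composition follows n_i/√M_i.
So x_N₂O in the escaping gas = (n_N₂O/√M_N₂O) / Σ(n_i/√M_i)
= (1.56/√44.01) / (1.56/√44.01 + 3.00/√28.01) = 0.2352/(0.2352 + 0.5668) = 0.2932.

0.2932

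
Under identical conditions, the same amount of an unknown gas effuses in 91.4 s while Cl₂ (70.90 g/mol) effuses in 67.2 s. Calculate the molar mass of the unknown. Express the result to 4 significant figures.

131.2 g/mol

By Graham's law, t_X/t_Cl₂ = √(M_X/M_Cl₂).
91.4/67.2 = 1.360 = √(M_X/70.90)
M_X = 70.90 × 1.360² = 70.90 × 1.850 = 131.2 g/mol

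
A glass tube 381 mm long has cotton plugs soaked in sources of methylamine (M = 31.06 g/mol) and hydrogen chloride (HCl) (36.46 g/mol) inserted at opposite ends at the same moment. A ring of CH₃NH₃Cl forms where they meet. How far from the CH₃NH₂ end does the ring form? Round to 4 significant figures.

Graham's law gives d_CH₃NH₂/d_HCl = rate_CH₃NH₂/rate_HCl = √(M_HCl/M_CH₃NH₂) = √(36.46/31.06) = 1.083.
With d_CH₃NH₂ + d_HCl = 381 mm, d_HCl = 381/(1 + 1.083) = 182.9 mm.
d_CH₃NH₂ = 381 − 182.9 = 198.1 mm.

198.1 mm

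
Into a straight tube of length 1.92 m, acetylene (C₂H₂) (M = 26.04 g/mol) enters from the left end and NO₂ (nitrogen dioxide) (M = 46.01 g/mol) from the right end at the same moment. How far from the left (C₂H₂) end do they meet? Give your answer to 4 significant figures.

Distances travelled in equal time are proportional to diffusion rates, so d_C₂H₂/d_NO₂ = √(M_NO₂/M_C₂H₂) = √(46.01/26.04) = 1.329.
With d_C₂H₂ + d_NO₂ = 1.92 m, d_NO₂ = 1.92/(1 + 1.329) = 0.8243 m.
d_C₂H₂ = 1.92 − 0.8243 = 1.096 m.

1.096 m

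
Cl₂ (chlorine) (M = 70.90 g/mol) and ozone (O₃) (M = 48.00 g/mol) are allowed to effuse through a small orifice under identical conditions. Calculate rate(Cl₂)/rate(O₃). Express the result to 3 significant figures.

By Graham's law, rate_Cl₂/rate_O₃ = √(M_O₃/M_Cl₂) = √(48.00/70.90) = √0.6770 = 0.823.

0.823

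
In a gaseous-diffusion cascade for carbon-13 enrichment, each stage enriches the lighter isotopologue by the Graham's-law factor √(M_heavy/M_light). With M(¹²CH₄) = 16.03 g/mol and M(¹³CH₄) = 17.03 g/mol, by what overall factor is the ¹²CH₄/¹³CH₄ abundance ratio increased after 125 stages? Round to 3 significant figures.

43.9

Each stage multiplies the ratio by α = √(17.03/16.03), so after 125 stages the overall factor is α^125 = (17.03/16.03)^(125/2).
= 1.06238^(125/2) = 43.9.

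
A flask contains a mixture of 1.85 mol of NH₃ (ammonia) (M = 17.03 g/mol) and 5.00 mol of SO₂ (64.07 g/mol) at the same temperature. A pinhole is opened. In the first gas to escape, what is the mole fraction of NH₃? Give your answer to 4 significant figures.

0.4178

Each component's effusion rate ∝ (its partial pressure)·(1/√M) ∝ n_i/√M_i.
x_NH₃(eff) = (n_NH₃/√M_NH₃) / (n_NH₃/√M_NH₃ + n_SO₂/√M_SO₂)
= (1.85/√17.03) / (1.85/√17.03 + 5.00/√64.07) = 0.4483/(0.4483 + 0.6247) = 0.4178.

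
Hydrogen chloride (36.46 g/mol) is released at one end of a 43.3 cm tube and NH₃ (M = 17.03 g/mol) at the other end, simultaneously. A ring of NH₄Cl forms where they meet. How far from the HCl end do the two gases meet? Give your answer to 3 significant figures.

17.6 cm

In equal time, each gas travels a distance ∝ its rate ∝ 1/√M, so d_HCl/d_NH₃ = √(M_NH₃/M_HCl) = √(17.03/36.46) = 0.6834.
With d_HCl + d_NH₃ = 43.3 cm, d_NH₃ = 43.3/(1 + 0.6834) = 25.72 cm.
d_HCl = 43.3 − 25.72 = 17.6 cm.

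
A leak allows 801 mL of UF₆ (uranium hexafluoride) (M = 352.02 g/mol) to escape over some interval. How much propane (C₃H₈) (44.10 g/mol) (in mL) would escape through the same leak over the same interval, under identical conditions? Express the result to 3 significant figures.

Graham's law gives rate_C₃H₈/rate_UF₆ = √(M_UF₆/M_C₃H₈) = √(352.02/44.10) = √7.982 = 2.825.
So the volume for C₃H₈ is 801 × 2.825 = 2260 mL.

2260 mL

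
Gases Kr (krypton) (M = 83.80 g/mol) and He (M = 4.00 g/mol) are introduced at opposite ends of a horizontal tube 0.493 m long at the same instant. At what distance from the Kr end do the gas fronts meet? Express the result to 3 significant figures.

0.0884 m

Graham's law gives d_Kr/d_He = rate_Kr/rate_He = √(M_He/M_Kr) = √(4.00/83.80) = 0.2185.
With d_Kr + d_He = 0.493 m, d_He = 0.493/(1 + 0.2185) = 0.4046 m.
d_Kr = 0.493 − 0.4046 = 0.0884 m.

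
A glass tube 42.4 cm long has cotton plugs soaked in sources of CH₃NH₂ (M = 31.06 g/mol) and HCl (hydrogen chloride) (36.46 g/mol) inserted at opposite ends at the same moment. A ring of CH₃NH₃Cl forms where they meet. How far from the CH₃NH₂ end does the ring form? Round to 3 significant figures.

22.0 cm

In equal time, each gas travels a distance ∝ its rate ∝ 1/√M, so d_CH₃NH₂/d_HCl = √(M_HCl/M_CH₃NH₂) = √(36.46/31.06) = 1.083.
With d_CH₃NH₂ + d_HCl = 42.4 cm, d_HCl = 42.4/(1 + 1.083) = 20.35 cm.
d_CH₃NH₂ = 42.4 − 20.35 = 22.0 cm.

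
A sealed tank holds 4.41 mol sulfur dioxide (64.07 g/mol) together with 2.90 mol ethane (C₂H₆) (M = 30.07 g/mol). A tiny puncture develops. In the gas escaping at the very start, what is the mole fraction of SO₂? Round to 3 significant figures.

0.510

Effusion rate of each component ∝ n_i/√M_i (partial pressure × 1/√M).
Mole fraction of SO₂ in the effusate = (n_SO₂/√M_SO₂) / (n_SO₂/√M_SO₂ + n_C₂H₆/√M_C₂H₆)
= (4.41/√64.07) / (4.41/√64.07 + 2.90/√30.07) = 0.5509/(0.5509 + 0.5288) = 0.510.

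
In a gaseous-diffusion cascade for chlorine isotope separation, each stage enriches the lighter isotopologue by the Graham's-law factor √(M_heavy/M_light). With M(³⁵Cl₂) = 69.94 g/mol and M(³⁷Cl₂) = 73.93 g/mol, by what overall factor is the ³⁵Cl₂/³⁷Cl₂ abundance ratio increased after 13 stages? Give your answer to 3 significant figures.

1.43

After 13 stages the ratio has grown by (√(73.93/69.94))^13 = (73.93/69.94)^(13/2).
= 1.05705^(13/2) = 1.43.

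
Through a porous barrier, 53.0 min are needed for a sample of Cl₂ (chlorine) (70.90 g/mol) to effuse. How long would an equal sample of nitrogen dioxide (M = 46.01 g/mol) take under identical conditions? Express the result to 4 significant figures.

By Graham's law, t_NO₂/t_Cl₂ = √(M_NO₂/M_Cl₂) = √(46.01/70.90) = √0.6489 = 0.8056.
So the time for NO₂ is 53.0 × 0.8056 = 42.70 min.

42.70 min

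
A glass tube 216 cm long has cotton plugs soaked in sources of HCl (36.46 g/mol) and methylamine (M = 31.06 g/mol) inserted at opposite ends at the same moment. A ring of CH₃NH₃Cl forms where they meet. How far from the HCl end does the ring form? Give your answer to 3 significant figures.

Graham's law gives d_HCl/d_CH₃NH₂ = rate_HCl/rate_CH₃NH₂ = √(M_CH₃NH₂/M_HCl) = √(31.06/36.46) = 0.9230.
With d_HCl + d_CH₃NH₂ = 216 cm, d_CH₃NH₂ = 216/(1 + 0.9230) = 112.3 cm.
d_HCl = 216 − 112.3 = 104 cm.

104 cm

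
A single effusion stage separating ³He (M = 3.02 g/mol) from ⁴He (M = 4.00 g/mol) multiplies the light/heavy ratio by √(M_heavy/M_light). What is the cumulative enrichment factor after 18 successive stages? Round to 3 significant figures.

Each stage multiplies the ratio by α = √(4.00/3.02), so after 18 stages the overall factor is α^18 = (4.00/3.02)^(18/2).
= 1.32450^9 = 12.5.

12.5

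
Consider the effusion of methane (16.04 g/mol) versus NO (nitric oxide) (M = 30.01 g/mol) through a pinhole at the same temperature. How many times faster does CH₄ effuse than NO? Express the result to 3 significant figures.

By Graham's law, rate_CH₄/rate_NO = √(M_NO/M_CH₄) = √(30.01/16.04) = √1.871 = 1.37.

1.37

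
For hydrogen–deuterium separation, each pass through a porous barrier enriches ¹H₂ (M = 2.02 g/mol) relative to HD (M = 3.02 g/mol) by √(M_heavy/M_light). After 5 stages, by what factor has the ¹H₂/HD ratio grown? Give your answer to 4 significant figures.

The single-stage factor is √(M_heavy/M_light), so 5 stages give [√(3.02/2.02)]^5 = (3.02/2.02)^(5/2).
= 1.49505^(5/2) = 2.733.

2.733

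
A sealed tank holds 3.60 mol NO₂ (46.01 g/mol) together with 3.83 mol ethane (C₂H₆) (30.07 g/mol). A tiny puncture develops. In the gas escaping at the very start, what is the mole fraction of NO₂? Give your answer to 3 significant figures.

0.432

Each component's effusion rate ∝ (its partial pressure)·(1/√M) ∝ n_i/√M_i.
So x_NO₂ in the escaping gas = (n_NO₂/√M_NO₂) / Σ(n_i/√M_i)
= (3.60/√46.01) / (3.60/√46.01 + 3.83/√30.07) = 0.5307/(0.5307 + 0.6984) = 0.432.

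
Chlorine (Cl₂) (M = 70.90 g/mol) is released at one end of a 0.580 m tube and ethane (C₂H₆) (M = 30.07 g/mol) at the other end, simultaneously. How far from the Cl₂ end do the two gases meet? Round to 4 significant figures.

Distances travelled in equal time are proportional to diffusion rates, so d_Cl₂/d_C₂H₆ = √(M_C₂H₆/M_Cl₂) = √(30.07/70.90) = 0.6512.
With d_Cl₂ + d_C₂H₆ = 0.580 m, d_C₂H₆ = 0.580/(1 + 0.6512) = 0.3513 m.
d_Cl₂ = 0.580 − 0.3513 = 0.2287 m.

0.2287 m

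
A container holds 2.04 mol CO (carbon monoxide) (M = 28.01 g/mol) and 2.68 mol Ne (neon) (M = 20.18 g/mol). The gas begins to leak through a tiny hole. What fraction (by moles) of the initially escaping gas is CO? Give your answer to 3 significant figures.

0.393

Rate_i ∝ x_i/√M_i (Graham's law weighted by mole fraction), so the effusate composition follows n_i/√M_i.
x_CO(eff) = (n_CO/√M_CO) / (n_CO/√M_CO + n_Ne/√M_Ne)
= (2.04/√28.01) / (2.04/√28.01 + 2.68/√20.18) = 0.3855/(0.3855 + 0.5966) = 0.393.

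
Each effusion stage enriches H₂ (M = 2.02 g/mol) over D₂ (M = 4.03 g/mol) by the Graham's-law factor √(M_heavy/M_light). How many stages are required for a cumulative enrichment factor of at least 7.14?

6

Per stage α = (4.03/2.02)^(1/2) = 1.99505^0.5, giving ln α = 0.3453.
Need α^N ≥ 7.14 ⇒ N ≥ ln(7.14) / ln α = 1.966 / 0.3453 = 5.69.
Minimum whole number of stages: N = 6.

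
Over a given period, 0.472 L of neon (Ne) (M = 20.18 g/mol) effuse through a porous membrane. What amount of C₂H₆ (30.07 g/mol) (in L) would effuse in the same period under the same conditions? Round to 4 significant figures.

By Graham's law, rate_C₂H₆/rate_Ne = √(M_Ne/M_C₂H₆) = √(20.18/30.07) = √0.6711 = 0.8192.
So the volume for C₂H₆ is 0.472 × 0.8192 = 0.3867 L.

0.3867 L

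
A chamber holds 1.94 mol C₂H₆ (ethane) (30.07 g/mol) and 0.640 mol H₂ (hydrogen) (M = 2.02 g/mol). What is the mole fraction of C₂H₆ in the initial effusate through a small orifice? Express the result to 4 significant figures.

Effusion rate of each component ∝ n_i/√M_i (partial pressure × 1/√M).
x_C₂H₆(eff) = (n_C₂H₆/√M_C₂H₆) / (n_C₂H₆/√M_C₂H₆ + n_H₂/√M_H₂)
= (1.94/√30.07) / (1.94/√30.07 + 0.640/√2.02) = 0.3538/(0.3538 + 0.4503) = 0.4400.

0.4400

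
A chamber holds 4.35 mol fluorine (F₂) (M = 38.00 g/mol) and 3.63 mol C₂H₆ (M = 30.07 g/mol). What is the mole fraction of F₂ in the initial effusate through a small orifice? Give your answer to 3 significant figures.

Rate_i ∝ x_i/√M_i (Graham's law weighted by mole fraction), so the effusate composition follows n_i/√M_i.
So x_F₂ in the escaping gas = (n_F₂/√M_F₂) / Σ(n_i/√M_i)
= (4.35/√38.00) / (4.35/√38.00 + 3.63/√30.07) = 0.7057/(0.7057 + 0.6620) = 0.516.

0.516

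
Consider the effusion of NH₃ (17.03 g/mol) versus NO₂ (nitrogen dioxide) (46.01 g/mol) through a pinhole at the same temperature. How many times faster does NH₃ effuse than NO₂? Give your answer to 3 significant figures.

1.64

Using Graham's law: rate_NH₃/rate_NO₂ = √(M_NO₂/M_NH₃) = √(46.01/17.03) = √2.702 = 1.64.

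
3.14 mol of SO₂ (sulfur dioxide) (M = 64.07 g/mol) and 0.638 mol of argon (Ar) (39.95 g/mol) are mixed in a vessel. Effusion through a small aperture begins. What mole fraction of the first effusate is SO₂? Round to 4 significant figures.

0.7953

Each component's effusion rate ∝ (its partial pressure)·(1/√M) ∝ n_i/√M_i.
Mole fraction of SO₂ in the effusate = (n_SO₂/√M_SO₂) / (n_SO₂/√M_SO₂ + n_Ar/√M_Ar)
= (3.14/√64.07) / (3.14/√64.07 + 0.638/√39.95) = 0.3923/(0.3923 + 0.1009) = 0.7953.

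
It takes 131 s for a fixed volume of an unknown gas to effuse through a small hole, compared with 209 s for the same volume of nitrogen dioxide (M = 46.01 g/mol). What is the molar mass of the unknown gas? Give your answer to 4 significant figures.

From Graham's law, t_X/t_NO₂ = √(M_X/M_NO₂).
131/209 = 0.6268 = √(M_X/46.01)
M_X = 46.01 × 0.6268² = 46.01 × 0.3929 = 18.08 g/mol

18.08 g/mol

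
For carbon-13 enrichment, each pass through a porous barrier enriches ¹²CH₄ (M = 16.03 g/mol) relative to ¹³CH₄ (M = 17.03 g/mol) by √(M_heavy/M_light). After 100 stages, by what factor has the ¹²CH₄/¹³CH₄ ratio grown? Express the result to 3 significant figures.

20.6

The single-stage factor is √(M_heavy/M_light), so 100 stages give [√(17.03/16.03)]^100 = (17.03/16.03)^(100/2).
= 1.06238^50 = 20.6.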